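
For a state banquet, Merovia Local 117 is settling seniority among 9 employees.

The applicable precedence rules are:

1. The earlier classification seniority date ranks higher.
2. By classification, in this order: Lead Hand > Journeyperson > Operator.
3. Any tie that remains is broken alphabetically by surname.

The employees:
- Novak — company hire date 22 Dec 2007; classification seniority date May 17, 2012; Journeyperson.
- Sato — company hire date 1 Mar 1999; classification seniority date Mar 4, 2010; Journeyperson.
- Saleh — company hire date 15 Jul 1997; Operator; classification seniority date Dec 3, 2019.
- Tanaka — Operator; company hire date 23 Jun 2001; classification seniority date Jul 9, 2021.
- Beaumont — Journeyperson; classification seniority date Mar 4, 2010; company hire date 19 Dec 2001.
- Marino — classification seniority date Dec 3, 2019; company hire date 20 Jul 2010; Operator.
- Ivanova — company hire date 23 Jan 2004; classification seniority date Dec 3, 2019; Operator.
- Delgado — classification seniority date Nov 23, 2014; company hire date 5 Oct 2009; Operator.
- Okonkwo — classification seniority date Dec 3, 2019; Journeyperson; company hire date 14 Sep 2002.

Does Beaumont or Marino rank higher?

Beaumont

By classification seniority date (earlier first): Beaumont and Sato (both Mar 4, 2010); then Novak (May 17, 2012); then Delgado (Nov 23, 2014); then Okonkwo, Ivanova, Marino and Saleh (each Dec 3, 2019); then Tanaka (Jul 9, 2021).
Beaumont and Sato are each Journeyperson, so the next rule applies.
Among Beaumont and Sato, alphabetically by surname: Beaumont before Sato.
Among Okonkwo, Ivanova, Marino and Saleh, by classification: Okonkwo (Journeyperson) before Ivanova, Marino and Saleh (Operator).
Among Ivanova, Marino and Saleh, alphabetically by surname: Ivanova before Marino before Saleh.
So Beaumont takes precedence.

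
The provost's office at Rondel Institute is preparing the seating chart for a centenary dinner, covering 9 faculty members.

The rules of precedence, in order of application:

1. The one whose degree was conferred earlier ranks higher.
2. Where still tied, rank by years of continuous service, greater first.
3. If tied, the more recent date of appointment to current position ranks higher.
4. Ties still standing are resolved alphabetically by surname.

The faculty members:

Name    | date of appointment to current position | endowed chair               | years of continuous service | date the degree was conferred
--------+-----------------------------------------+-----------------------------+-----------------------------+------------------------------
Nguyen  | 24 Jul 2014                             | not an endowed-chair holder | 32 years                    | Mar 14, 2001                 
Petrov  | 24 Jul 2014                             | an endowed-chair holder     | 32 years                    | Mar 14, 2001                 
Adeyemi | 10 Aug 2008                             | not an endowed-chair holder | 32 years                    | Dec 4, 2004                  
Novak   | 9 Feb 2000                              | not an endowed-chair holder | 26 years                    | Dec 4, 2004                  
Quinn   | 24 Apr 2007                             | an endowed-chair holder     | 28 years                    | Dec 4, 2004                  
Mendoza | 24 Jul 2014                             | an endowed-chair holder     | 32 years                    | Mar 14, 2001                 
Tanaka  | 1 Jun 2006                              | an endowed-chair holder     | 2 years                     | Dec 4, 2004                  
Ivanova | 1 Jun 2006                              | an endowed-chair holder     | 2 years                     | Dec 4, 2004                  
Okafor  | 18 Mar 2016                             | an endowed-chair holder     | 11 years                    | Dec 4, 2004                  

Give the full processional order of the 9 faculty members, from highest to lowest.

Mendoza, Nguyen, Petrov, Adeyemi, Quinn, Novak, Okafor, Ivanova, Tanaka

By date the degree was conferred (earlier first): Mendoza, Nguyen and Petrov (each Mar 14, 2001); then Adeyemi, Quinn, Novak, Okafor, Ivanova and Tanaka (each Dec 4, 2004).
Mendoza, Nguyen and Petrov all have years of continuous service 32 years, so the next rule applies.
Mendoza, Nguyen and Petrov all have date of appointment to current position 24 Jul 2014, so the next rule applies.
Among Mendoza, Nguyen and Petrov, alphabetically by surname: Mendoza before Nguyen before Petrov.
Among Adeyemi, Quinn, Novak, Okafor, Ivanova and Tanaka, by years of continuous service (higher first): Adeyemi (32 years) before Quinn (28 years) before Novak (26 years) before Okafor (11 years) before Ivanova and Tanaka (2 years).
Ivanova and Tanaka both have date of appointment to current position 1 Jun 2006, so the next rule applies.
Among Ivanova and Tanaka, alphabetically by surname: Ivanova before Tanaka.
Full order: Mendoza, Nguyen, Petrov, Adeyemi, Quinn, Novak, Okafor, Ivanova, Tanaka.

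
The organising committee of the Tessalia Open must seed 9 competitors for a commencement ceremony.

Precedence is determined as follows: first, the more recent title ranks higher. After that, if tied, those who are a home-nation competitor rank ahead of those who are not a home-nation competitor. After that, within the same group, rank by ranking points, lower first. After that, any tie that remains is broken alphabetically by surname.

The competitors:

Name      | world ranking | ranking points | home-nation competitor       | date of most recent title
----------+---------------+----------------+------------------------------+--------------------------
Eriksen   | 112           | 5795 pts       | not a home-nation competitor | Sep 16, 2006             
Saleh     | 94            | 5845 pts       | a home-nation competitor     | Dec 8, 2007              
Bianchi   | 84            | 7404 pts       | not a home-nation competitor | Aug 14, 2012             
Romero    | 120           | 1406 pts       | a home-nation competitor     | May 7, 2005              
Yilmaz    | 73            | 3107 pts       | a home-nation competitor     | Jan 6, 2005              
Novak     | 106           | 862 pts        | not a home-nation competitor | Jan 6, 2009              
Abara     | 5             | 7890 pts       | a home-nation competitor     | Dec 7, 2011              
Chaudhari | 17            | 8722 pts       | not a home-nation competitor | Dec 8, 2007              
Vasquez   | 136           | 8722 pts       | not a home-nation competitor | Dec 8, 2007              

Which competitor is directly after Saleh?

By date of most recent title (later first): Bianchi (Aug 14, 2012); then Abara (Dec 7, 2011); then Novak (Jan 6, 2009); then Saleh, Chaudhari and Vasquez (each Dec 8, 2007); then Eriksen (Sep 16, 2006); then Romero (May 7, 2005); then Yilmaz (Jan 6, 2005).
Among Saleh, Chaudhari and Vasquez, a home-nation competitor before not a home-nation competitor: Saleh (a home-nation competitor) before Chaudhari and Vasquez (not a home-nation competitor).
Chaudhari and Vasquez both have ranking points 8722 pts, so the next rule applies.
Among Chaudhari and Vasquez, alphabetically by surname: Chaudhari before Vasquez.
Order: Bianchi, Abara, Novak, Saleh, Chaudhari, Vasquez, Eriksen, Romero, Yilmaz.

Chaudhari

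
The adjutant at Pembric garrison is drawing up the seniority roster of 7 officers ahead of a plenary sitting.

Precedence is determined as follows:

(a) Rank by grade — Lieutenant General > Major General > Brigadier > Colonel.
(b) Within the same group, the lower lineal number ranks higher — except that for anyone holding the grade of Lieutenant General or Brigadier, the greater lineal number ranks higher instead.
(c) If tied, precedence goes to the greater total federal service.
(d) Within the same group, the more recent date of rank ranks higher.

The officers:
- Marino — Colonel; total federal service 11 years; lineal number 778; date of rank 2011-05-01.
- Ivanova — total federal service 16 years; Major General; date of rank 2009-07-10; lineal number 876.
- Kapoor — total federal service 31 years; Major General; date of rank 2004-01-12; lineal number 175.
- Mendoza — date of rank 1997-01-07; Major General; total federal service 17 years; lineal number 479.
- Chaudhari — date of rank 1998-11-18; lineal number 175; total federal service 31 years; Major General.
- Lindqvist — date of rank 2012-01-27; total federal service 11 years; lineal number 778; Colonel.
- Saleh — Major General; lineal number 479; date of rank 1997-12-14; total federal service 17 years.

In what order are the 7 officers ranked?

Kapoor, Chaudhari, Saleh, Mendoza, Ivanova, Lindqvist, Marino

By grade: Kapoor, Chaudhari, Saleh, Mendoza and Ivanova (Major General); then Lindqvist and Marino (Colonel).
Among Kapoor, Chaudhari, Saleh, Mendoza and Ivanova, by lineal number (lower first): Kapoor and Chaudhari (175) before Saleh and Mendoza (479) before Ivanova (876).
Kapoor and Chaudhari both have total federal service 31 years, so the next rule applies.
Among Kapoor and Chaudhari, by date of rank (later first): Kapoor (2004-01-12) before Chaudhari (1998-11-18).
Saleh and Mendoza both have total federal service 17 years, so the next rule applies.
Among Saleh and Mendoza, by date of rank (later first): Saleh (1997-12-14) before Mendoza (1997-01-07).
Lindqvist and Marino both have lineal number 778, so the next rule applies.
Lindqvist and Marino both have total federal service 11 years, so the next rule applies.
Among Lindqvist and Marino, by date of rank (later first): Lindqvist (2012-01-27) before Marino (2011-05-01).
Full order: Kapoor, Chaudhari, Saleh, Mendoza, Ivanova, Lindqvist, Marino.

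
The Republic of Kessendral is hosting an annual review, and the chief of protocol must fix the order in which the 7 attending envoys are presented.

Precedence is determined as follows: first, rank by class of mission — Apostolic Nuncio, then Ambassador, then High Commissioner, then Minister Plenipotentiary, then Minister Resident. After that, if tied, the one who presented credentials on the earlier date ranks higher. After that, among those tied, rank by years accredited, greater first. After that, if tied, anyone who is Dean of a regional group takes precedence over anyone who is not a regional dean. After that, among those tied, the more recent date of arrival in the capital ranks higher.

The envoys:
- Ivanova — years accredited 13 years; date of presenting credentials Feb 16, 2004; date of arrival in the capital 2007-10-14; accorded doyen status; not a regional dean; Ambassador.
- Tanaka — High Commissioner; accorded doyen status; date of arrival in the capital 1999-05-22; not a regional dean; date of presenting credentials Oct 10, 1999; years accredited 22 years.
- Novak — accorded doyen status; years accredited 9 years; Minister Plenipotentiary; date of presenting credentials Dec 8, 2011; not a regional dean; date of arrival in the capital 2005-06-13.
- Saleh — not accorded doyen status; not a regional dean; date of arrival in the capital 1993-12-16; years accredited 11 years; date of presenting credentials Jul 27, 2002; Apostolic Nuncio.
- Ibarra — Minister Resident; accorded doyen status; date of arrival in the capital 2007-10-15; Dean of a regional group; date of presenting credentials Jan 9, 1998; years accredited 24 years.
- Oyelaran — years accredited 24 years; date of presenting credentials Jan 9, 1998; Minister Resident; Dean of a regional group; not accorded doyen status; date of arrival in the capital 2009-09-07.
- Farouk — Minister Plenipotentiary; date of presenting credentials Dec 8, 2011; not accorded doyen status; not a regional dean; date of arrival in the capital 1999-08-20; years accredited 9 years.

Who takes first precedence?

Saleh

By class of mission: Saleh (Apostolic Nuncio); then Ivanova (Ambassador); then Tanaka (High Commissioner); then Novak and Farouk (Minister Plenipotentiary); then Oyelaran and Ibarra (Minister Resident).
Novak and Farouk both have date of presenting credentials Dec 8, 2011, so the next rule applies.
Novak and Farouk both have years accredited 9 years, so the next rule applies.
Novak and Farouk are each not a regional dean, so the next rule applies.
Among Novak and Farouk, by date of arrival in the capital (later first): Novak (2005-06-13) before Farouk (1999-08-20).
Oyelaran and Ibarra both have date of presenting credentials Jan 9, 1998, so the next rule applies.
Oyelaran and Ibarra both have years accredited 24 years, so the next rule applies.
Oyelaran and Ibarra are each Dean of a regional group, so the next rule applies.
Among Oyelaran and Ibarra, by date of arrival in the capital (later first): Oyelaran (2009-09-07) before Ibarra (2007-10-15).
Order: Saleh, Ivanova, Tanaka, Novak, Farouk, Oyelaran, Ibarra.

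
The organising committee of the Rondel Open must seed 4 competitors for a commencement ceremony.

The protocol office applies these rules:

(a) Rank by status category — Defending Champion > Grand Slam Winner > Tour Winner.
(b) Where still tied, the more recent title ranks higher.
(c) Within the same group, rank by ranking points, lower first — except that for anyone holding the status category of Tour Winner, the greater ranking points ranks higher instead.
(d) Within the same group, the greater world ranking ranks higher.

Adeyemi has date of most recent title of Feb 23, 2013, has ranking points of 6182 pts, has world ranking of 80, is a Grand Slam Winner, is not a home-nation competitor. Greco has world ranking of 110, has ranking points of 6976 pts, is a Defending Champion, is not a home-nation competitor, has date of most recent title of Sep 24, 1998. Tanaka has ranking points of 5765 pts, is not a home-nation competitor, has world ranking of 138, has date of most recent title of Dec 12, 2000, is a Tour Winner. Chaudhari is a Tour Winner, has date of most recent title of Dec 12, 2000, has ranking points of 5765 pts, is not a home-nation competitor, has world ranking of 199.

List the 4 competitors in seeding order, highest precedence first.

Greco, Adeyemi, Chaudhari, Tanaka

By status category: Greco (Defending Champion); then Adeyemi (Grand Slam Winner); then Chaudhari and Tanaka (Tour Winner).
Chaudhari and Tanaka both have date of most recent title Dec 12, 2000, so the next rule applies.
Chaudhari and Tanaka both have ranking points 5765 pts, so the next rule applies.
Among Chaudhari and Tanaka, by world ranking (higher first): Chaudhari (199) before Tanaka (138).
Full order: Greco, Adeyemi, Chaudhari, Tanaka.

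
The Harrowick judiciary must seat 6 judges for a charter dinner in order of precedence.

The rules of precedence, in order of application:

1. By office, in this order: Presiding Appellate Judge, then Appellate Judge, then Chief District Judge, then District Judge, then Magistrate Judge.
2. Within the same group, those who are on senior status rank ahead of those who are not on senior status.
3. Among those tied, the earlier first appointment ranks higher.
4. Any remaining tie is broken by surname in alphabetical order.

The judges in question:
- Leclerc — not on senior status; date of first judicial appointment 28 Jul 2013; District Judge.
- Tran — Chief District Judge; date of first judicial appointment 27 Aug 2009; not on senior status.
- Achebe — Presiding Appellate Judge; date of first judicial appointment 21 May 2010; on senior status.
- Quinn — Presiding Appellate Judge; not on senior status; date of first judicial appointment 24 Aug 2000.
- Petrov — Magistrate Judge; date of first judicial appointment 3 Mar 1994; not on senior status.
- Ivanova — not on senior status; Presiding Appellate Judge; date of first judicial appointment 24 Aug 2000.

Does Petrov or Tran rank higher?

By office: Achebe, Ivanova and Quinn (Presiding Appellate Judge); then Tran (Chief District Judge); then Leclerc (District Judge); then Petrov (Magistrate Judge).
Among Achebe, Ivanova and Quinn, on senior status before not on senior status: Achebe (on senior status) before Ivanova and Quinn (not on senior status).
Ivanova and Quinn both have date of first judicial appointment 24 Aug 2000, so the next rule applies.
Among Ivanova and Quinn, alphabetically by surname: Ivanova before Quinn.
So Tran takes precedence.

Tran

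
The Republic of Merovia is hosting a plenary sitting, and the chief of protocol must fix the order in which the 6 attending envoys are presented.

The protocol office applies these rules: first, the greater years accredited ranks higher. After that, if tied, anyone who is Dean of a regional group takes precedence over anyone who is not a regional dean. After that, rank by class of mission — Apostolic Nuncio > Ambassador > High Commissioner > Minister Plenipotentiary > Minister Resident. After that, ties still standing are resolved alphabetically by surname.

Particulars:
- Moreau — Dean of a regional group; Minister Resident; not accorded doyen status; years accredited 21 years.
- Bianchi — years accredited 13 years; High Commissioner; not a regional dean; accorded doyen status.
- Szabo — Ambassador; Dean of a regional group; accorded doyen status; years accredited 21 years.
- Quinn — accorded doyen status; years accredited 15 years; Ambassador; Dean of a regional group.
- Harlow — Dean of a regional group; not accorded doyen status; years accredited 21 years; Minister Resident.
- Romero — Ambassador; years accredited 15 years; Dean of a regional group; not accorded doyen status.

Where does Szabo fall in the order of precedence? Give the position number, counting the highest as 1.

1

By years accredited (higher first): Szabo, Harlow and Moreau (each 21 years); then Quinn and Romero (both 15 years); then Bianchi (13 years).
Szabo, Harlow and Moreau are each Dean of a regional group, so the next rule applies.
Among Szabo, Harlow and Moreau, by class of mission: Szabo (Ambassador) before Harlow and Moreau (Minister Resident).
Among Harlow and Moreau, alphabetically by surname: Harlow before Moreau.
Quinn and Romero are each Dean of a regional group, so the next rule applies.
Quinn and Romero are each Ambassador, so the next rule applies.
Among Quinn and Romero, alphabetically by surname: Quinn before Romero.
Order: Szabo, Harlow, Moreau, Quinn, Romero, Bianchi. So position 1.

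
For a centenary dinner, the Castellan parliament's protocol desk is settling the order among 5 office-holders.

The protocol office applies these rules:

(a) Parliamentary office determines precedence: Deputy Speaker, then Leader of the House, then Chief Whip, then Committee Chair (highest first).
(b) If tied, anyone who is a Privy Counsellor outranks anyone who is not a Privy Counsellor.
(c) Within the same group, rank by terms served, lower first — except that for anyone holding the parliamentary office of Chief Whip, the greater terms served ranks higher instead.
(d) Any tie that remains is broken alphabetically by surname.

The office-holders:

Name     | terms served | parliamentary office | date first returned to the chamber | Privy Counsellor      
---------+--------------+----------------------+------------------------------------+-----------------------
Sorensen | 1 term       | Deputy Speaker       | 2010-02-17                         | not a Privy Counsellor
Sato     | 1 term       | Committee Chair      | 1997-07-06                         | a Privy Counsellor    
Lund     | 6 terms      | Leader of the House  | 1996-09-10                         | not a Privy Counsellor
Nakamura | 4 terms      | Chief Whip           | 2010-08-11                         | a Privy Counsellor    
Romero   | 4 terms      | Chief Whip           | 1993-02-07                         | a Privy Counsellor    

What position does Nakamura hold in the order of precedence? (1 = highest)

3

By parliamentary office: Sorensen (Deputy Speaker); then Lund (Leader of the House); then Nakamura and Romero (Chief Whip); then Sato (Committee Chair).
Nakamura and Romero are each a Privy Counsellor, so the next rule applies.
Nakamura and Romero both have terms served 4 terms, so the next rule applies.
Among Nakamura and Romero, alphabetically by surname: Nakamura before Romero.
Order: Sorensen, Lund, Nakamura, Romero, Sato. So position 3.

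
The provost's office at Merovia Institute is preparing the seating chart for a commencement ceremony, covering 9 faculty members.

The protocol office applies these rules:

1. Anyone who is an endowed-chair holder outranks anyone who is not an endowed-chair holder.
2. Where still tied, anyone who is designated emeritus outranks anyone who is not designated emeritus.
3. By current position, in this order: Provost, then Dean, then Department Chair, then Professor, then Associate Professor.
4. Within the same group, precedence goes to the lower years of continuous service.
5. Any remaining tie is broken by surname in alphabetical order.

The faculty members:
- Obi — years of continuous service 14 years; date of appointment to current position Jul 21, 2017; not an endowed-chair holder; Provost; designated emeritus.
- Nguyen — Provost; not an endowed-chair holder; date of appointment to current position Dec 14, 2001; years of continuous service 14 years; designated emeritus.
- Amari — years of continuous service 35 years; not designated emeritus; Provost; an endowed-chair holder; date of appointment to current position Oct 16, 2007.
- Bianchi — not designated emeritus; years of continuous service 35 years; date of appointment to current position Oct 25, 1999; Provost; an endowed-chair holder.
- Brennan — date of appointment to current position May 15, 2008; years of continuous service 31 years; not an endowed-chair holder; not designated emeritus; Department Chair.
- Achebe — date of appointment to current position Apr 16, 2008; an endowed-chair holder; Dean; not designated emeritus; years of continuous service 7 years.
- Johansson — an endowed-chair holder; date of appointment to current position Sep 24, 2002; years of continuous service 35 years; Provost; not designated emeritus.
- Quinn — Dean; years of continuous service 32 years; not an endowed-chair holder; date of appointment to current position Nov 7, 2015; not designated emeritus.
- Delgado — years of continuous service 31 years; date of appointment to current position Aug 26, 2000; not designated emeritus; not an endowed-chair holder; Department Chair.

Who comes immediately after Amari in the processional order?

Bianchi

By the first rule: Amari, Bianchi, Johansson and Achebe (each an endowed-chair holder); then Nguyen, Obi, Quinn, Brennan and Delgado (each not an endowed-chair holder).
Amari, Bianchi, Johansson and Achebe are each not designated emeritus, so the next rule applies.
Among Amari, Bianchi, Johansson and Achebe, by current position: Amari, Bianchi and Johansson (Provost) before Achebe (Dean).
Amari, Bianchi and Johansson all have years of continuous service 35 years, so the next rule applies.
Among Amari, Bianchi and Johansson, alphabetically by surname: Amari before Bianchi before Johansson.
Among Nguyen, Obi, Quinn, Brennan and Delgado, designated emeritus before not designated emeritus: Nguyen and Obi (designated emeritus) before Quinn, Brennan and Delgado (not designated emeritus).
Nguyen and Obi are each Provost, so the next rule applies.
Nguyen and Obi both have years of continuous service 14 years, so the next rule applies.
Among Nguyen and Obi, alphabetically by surname: Nguyen before Obi.
Among Quinn, Brennan and Delgado, by current position: Quinn (Dean) before Brennan and Delgado (Department Chair).
Brennan and Delgado both have years of continuous service 31 years, so the next rule applies.
Among Brennan and Delgado, alphabetically by surname: Brennan before Delgado.
Order: Amari, Bianchi, Johansson, Achebe, Nguyen, Obi, Quinn, Brennan, Delgado.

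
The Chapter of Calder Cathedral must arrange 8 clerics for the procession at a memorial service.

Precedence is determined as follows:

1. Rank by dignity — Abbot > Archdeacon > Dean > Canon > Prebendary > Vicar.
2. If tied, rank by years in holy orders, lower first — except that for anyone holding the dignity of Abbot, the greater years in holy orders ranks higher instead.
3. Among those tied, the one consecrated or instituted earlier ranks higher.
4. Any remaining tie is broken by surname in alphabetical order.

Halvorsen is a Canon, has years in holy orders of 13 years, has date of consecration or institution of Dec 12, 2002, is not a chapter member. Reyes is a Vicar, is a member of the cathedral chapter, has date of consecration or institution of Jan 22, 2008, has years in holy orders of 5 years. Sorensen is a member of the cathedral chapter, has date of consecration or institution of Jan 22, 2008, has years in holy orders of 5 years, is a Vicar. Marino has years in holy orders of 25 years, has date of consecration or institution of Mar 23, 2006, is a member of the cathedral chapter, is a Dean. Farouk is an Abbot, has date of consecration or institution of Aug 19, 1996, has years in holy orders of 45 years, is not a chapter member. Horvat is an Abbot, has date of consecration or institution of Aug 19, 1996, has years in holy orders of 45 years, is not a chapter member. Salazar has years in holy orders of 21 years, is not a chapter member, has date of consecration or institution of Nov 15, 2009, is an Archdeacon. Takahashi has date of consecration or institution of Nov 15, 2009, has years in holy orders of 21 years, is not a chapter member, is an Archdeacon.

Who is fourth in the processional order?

Takahashi

By dignity: Farouk and Horvat (Abbot); then Salazar and Takahashi (Archdeacon); then Marino (Dean); then Halvorsen (Canon); then Reyes and Sorensen (Vicar).
Farouk and Horvat both have years in holy orders 45 years, so the next rule applies.
Farouk and Horvat both have date of consecration or institution Aug 19, 1996, so the next rule applies.
Among Farouk and Horvat, alphabetically by surname: Farouk before Horvat.
Salazar and Takahashi both have years in holy orders 21 years, so the next rule applies.
Salazar and Takahashi both have date of consecration or institution Nov 15, 2009, so the next rule applies.
Among Salazar and Takahashi, alphabetically by surname: Salazar before Takahashi.
Reyes and Sorensen both have years in holy orders 5 years, so the next rule applies.
Reyes and Sorensen both have date of consecration or institution Jan 22, 2008, so the next rule applies.
Among Reyes and Sorensen, alphabetically by surname: Reyes before Sorensen.
Order: Farouk, Horvat, Salazar, Takahashi, Marino, Halvorsen, Reyes, Sorensen.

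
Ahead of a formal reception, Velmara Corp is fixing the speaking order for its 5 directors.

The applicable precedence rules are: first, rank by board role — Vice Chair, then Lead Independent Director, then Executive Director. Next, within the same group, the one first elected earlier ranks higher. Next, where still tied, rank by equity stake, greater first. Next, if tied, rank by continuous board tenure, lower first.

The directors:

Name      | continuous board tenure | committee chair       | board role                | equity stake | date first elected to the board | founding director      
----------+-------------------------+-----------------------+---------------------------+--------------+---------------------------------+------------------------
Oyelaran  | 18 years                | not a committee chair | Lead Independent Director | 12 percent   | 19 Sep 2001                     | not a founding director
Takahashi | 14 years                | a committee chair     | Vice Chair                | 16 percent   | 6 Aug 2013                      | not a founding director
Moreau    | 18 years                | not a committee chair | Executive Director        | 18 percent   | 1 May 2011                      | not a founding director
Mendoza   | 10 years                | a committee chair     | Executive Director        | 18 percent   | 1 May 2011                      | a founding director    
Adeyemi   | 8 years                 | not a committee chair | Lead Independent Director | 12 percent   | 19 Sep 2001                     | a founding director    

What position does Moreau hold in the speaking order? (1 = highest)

5

By board role: Takahashi (Vice Chair); then Adeyemi and Oyelaran (Lead Independent Director); then Mendoza and Moreau (Executive Director).
Adeyemi and Oyelaran both have date first elected to the board 19 Sep 2001, so the next rule applies.
Adeyemi and Oyelaran both have equity stake 12 percent, so the next rule applies.
Among Adeyemi and Oyelaran, by continuous board tenure (lower first): Adeyemi (8 years) before Oyelaran (18 years).
Mendoza and Moreau both have date first elected to the board 1 May 2011, so the next rule applies.
Mendoza and Moreau both have equity stake 18 percent, so the next rule applies.
Among Mendoza and Moreau, by continuous board tenure (lower first): Mendoza (10 years) before Moreau (18 years).
Order: Takahashi, Adeyemi, Oyelaran, Mendoza, Moreau. So position 5.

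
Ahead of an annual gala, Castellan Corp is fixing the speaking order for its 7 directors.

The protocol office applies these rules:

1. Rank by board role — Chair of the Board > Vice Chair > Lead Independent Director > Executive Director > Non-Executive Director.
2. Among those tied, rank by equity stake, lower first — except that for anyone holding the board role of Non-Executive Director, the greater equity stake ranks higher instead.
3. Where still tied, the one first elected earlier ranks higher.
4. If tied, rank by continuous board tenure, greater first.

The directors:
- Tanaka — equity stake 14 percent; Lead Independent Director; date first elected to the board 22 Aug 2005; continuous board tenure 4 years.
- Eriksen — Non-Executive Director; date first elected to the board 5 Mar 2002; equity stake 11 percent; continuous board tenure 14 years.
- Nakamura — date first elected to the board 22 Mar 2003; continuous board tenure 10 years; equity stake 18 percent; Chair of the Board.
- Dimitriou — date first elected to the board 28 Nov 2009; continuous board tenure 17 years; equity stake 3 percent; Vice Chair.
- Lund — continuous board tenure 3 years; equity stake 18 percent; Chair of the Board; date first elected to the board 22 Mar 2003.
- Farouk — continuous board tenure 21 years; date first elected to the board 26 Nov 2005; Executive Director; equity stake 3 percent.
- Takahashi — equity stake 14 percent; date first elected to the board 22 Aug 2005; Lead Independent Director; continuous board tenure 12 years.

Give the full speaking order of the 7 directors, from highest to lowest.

By board role: Nakamura and Lund (Chair of the Board); then Dimitriou (Vice Chair); then Takahashi and Tanaka (Lead Independent Director); then Farouk (Executive Director); then Eriksen (Non-Executive Director).
Nakamura and Lund both have equity stake 18 percent, so the next rule applies.
Nakamura and Lund both have date first elected to the board 22 Mar 2003, so the next rule applies.
Among Nakamura and Lund, by continuous board tenure (higher first): Nakamura (10 years) before Lund (3 years).
Takahashi and Tanaka both have equity stake 14 percent, so the next rule applies.
Takahashi and Tanaka both have date first elected to the board 22 Aug 2005, so the next rule applies.
Among Takahashi and Tanaka, by continuous board tenure (higher first): Takahashi (12 years) before Tanaka (4 years).
Full order: Nakamura, Lund, Dimitriou, Takahashi, Tanaka, Farouk, Eriksen.

Nakamura, Lund, Dimitriou, Takahashi, Tanaka, Farouk, Eriksen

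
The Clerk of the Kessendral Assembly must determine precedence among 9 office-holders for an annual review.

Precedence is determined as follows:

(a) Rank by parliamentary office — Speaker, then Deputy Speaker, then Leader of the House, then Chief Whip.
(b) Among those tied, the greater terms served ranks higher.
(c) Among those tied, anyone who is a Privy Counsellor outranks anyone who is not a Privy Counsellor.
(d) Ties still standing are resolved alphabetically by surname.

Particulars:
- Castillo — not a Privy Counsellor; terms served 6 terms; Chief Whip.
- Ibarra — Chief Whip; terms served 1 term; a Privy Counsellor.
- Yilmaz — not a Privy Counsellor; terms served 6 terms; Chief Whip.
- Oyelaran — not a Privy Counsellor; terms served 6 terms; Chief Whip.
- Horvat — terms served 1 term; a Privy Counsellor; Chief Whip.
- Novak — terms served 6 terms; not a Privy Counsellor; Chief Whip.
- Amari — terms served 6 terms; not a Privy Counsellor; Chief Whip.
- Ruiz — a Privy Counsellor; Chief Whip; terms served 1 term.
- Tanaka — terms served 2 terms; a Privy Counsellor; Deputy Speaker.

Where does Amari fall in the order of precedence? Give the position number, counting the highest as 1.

By parliamentary office: Tanaka (Deputy Speaker); then Amari, Castillo, Novak, Oyelaran, Yilmaz, Horvat, Ibarra and Ruiz (Chief Whip).
Among Amari, Castillo, Novak, Oyelaran, Yilmaz, Horvat, Ibarra and Ruiz, by terms served (higher first): Amari, Castillo, Novak, Oyelaran and Yilmaz (6 terms) before Horvat, Ibarra and Ruiz (1 term).
Amari, Castillo, Novak, Oyelaran and Yilmaz are each not a Privy Counsellor, so the next rule applies.
Among Amari, Castillo, Novak, Oyelaran and Yilmaz, alphabetically by surname: Amari before Castillo before Novak before Oyelaran before Yilmaz.
Horvat, Ibarra and Ruiz are each a Privy Counsellor, so the next rule applies.
Among Horvat, Ibarra and Ruiz, alphabetically by surname: Horvat before Ibarra before Ruiz.
Order: Tanaka, Amari, Castillo, Novak, Oyelaran, Yilmaz, Horvat, Ibarra, Ruiz. So position 2.

2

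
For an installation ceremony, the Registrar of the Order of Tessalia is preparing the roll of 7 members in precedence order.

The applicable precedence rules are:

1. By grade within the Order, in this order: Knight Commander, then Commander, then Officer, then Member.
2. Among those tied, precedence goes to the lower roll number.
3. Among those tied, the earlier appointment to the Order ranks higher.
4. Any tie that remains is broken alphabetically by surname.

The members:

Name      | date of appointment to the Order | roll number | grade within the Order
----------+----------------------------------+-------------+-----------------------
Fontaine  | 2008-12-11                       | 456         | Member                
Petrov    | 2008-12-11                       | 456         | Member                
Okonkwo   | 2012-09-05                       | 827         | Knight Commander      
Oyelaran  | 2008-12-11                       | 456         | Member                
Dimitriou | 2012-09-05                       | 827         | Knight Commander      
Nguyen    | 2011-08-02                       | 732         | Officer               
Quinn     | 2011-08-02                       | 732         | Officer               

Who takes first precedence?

By grade within the Order: Dimitriou and Okonkwo (Knight Commander); then Nguyen and Quinn (Officer); then Fontaine, Oyelaran and Petrov (Member).
Dimitriou and Okonkwo both have roll number 827, so the next rule applies.
Dimitriou and Okonkwo both have date of appointment to the Order 2012-09-05, so the next rule applies.
Among Dimitriou and Okonkwo, alphabetically by surname: Dimitriou before Okonkwo.
Nguyen and Quinn both have roll number 732, so the next rule applies.
Nguyen and Quinn both have date of appointment to the Order 2011-08-02, so the next rule applies.
Among Nguyen and Quinn, alphabetically by surname: Nguyen before Quinn.
Fontaine, Oyelaran and Petrov all have roll number 456, so the next rule applies.
Fontaine, Oyelaran and Petrov all have date of appointment to the Order 2008-12-11, so the next rule applies.
Among Fontaine, Oyelaran and Petrov, alphabetically by surname: Fontaine before Oyelaran before Petrov.
Order: Dimitriou, Okonkwo, Nguyen, Quinn, Fontaine, Oyelaran, Petrov.

Dimitriou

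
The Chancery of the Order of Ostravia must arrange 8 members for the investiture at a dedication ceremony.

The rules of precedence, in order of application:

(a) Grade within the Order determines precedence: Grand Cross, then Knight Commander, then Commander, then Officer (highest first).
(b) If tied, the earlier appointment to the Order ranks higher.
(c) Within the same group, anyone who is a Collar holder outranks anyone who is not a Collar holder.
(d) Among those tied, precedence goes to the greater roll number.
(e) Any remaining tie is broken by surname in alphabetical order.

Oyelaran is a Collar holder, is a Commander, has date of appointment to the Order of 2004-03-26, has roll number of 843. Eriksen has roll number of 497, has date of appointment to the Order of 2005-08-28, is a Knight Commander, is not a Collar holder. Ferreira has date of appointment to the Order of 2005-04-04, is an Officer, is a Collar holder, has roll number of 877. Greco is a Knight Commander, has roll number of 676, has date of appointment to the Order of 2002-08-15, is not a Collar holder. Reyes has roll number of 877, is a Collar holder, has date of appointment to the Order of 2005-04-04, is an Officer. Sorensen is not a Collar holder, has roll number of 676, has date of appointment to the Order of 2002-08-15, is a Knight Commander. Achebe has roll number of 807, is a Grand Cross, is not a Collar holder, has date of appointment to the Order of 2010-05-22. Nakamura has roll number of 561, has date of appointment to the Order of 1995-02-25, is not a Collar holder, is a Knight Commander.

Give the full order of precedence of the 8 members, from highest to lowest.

By grade within the Order: Achebe (Grand Cross); then Nakamura, Greco, Sorensen and Eriksen (Knight Commander); then Oyelaran (Commander); then Ferreira and Reyes (Officer).
Among Nakamura, Greco, Sorensen and Eriksen, by date of appointment to the Order (earlier first): Nakamura (1995-02-25) before Greco and Sorensen (2002-08-15) before Eriksen (2005-08-28).
Greco and Sorensen are each not a Collar holder, so the next rule applies.
Greco and Sorensen both have roll number 676, so the next rule applies.
Among Greco and Sorensen, alphabetically by surname: Greco before Sorensen.
Ferreira and Reyes both have date of appointment to the Order 2005-04-04, so the next rule applies.
Ferreira and Reyes are each a Collar holder, so the next rule applies.
Ferreira and Reyes both have roll number 877, so the next rule applies.
Among Ferreira and Reyes, alphabetically by surname: Ferreira before Reyes.
Full order: Achebe, Nakamura, Greco, Sorensen, Eriksen, Oyelaran, Ferreira, Reyes.

Achebe, Nakamura, Greco, Sorensen, Eriksen, Oyelaran, Ferreira, Reyes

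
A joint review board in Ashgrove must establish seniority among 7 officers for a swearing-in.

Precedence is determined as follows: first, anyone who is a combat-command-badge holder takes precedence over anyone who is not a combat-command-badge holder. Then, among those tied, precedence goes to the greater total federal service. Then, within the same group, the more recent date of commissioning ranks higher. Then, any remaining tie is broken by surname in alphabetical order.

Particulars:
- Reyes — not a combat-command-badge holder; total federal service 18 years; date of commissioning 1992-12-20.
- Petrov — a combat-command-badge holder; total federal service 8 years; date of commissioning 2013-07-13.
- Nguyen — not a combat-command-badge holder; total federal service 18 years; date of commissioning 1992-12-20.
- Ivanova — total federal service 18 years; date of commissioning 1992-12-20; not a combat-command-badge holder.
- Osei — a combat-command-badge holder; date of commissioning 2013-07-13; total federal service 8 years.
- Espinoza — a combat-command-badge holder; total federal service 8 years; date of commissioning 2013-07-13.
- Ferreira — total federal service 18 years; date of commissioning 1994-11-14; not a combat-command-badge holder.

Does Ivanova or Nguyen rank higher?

By the first rule: Espinoza, Osei and Petrov (each a combat-command-badge holder); then Ferreira, Ivanova, Nguyen and Reyes (each not a combat-command-badge holder).
Espinoza, Osei and Petrov all have total federal service 8 years, so the next rule applies.
Espinoza, Osei and Petrov all have date of commissioning 2013-07-13, so the next rule applies.
Among Espinoza, Osei and Petrov, alphabetically by surname: Espinoza before Osei before Petrov.
Ferreira, Ivanova, Nguyen and Reyes all have total federal service 18 years, so the next rule applies.
Among Ferreira, Ivanova, Nguyen and Reyes, by date of commissioning (later first): Ferreira (1994-11-14) before Ivanova, Nguyen and Reyes (1992-12-20).
Among Ivanova, Nguyen and Reyes, alphabetically by surname: Ivanova before Nguyen before Reyes.
So Ivanova takes precedence.

Ivanova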